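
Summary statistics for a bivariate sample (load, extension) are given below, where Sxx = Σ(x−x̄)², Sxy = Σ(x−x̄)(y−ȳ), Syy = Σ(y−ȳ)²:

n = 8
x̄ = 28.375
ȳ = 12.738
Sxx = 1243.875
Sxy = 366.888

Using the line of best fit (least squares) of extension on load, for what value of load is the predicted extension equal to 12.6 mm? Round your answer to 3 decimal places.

27.907

b = Sxy/Sxx = 366.888/1243.875 = 0.294956
a = ȳ − b·x̄ = 12.738 − 0.294956·28.375 = 4.368632
Set a + b·x = 12.6: x = (12.6 − 4.368632) / 0.294956 = 27.907133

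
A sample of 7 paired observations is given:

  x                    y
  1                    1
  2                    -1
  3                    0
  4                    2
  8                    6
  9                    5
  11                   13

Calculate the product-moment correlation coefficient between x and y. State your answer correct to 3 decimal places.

0.911

n = 7, Σx = 38, Σy = 26, Σxy = 243, Σx² = 296, Σy² = 236
Sxx = Σx² − (Σx)²/n = 296 − 206.285714 = 89.714286
Sxy = Σxy − (Σx)(Σy)/n = 243 − 141.142857 = 101.857143
Syy = Σy² − (Σy)²/n = 236 − 96.571429 = 139.428571
r = Sxy/√(Sxx·Syy) = 101.857143/√(12508.734694) = 101.857143/111.842455 = 0.910720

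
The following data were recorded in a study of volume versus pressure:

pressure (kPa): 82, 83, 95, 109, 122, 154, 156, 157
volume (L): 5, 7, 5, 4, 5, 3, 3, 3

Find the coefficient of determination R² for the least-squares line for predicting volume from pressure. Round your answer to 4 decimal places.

n = 8, Σx = 958, Σy = 35, Σxy = 3913, Σx² = 122104, Σy² = 167
Sxx = Σx² − (Σx)²/n = 122104 − 114720.5 = 7383.5
Sxy = Σxy − (Σx)(Σy)/n = 3913 − 4191.25 = -278.25
Syy = Σy² − (Σy)²/n = 167 − 153.125 = 13.875
R² = Sxy²/(Sxx·Syy) = (-278.25)²/(7383.5·13.875) = 0.755745

0.7557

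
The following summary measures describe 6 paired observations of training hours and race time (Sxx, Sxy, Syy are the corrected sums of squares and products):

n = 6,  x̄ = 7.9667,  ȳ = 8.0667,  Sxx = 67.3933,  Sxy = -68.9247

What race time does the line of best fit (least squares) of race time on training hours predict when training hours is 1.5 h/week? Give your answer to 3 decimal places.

14.680

b = Sxy/Sxx = -68.9247/67.3933 = -1.022723
a = ȳ − b·x̄ = 8.0667 − (-1.022723)·7.9667 = 16.214430
ŷ(1.5) = a + b·1.5 = 16.214430 + (-1.022723)·1.5 = 14.680345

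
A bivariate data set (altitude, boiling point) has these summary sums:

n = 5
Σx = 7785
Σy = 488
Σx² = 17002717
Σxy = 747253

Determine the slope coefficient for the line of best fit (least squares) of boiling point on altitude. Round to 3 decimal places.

Sxx = Σx² − (Σx)²/n = 17002717 − 12121245 = 4881472
Sxy = Σxy − (Σx)(Σy)/n = 747253 − 759816 = -12563
b = Sxy/Sxx = -12563/4881472 = -0.002574

-0.003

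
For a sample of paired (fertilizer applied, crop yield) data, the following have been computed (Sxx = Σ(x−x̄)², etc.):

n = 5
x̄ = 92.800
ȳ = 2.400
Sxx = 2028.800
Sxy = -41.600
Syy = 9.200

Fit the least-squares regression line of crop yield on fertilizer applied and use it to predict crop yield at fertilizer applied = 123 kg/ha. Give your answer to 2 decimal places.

b = Sxy/Sxx = -41.6/2028.8 = -0.020505
a = ȳ − b·x̄ = 2.4 − (-0.020505)·92.8 = 4.302839
ŷ(123) = a + b·123 = 4.302839 + (-0.020505)·123 = 1.780757

1.78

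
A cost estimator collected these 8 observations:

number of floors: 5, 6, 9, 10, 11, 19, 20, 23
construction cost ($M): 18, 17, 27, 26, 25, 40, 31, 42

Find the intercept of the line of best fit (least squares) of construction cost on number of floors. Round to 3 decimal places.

12.249

n = 8, Σx = 103, Σy = 226, Σxy = 3316, Σx² = 1653
Sxx = Σx² − (Σx)²/n = 1653 − 1326.125 = 326.875
Sxy = Σxy − (Σx)(Σy)/n = 3316 − 2909.75 = 406.25
b = Sxy/Sxx = 406.25/326.875 = 1.242830
a = ȳ − b·x̄ = 28.25 − 1.242830·12.875 = 12.248566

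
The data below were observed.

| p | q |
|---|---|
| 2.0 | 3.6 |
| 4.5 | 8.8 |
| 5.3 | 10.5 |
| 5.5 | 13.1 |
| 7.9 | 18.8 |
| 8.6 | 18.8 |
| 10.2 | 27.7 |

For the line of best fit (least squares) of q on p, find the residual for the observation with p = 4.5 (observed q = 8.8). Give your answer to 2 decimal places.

-0.65

n = 7, Σx = 44, Σy = 101.3, Σxy = 767.24, Σx² = 323
Sxx = Σx² − (Σx)²/n = 323 − 276.571429 = 46.428571
Sxy = Σxy − (Σx)(Σy)/n = 767.24 − 636.742857 = 130.497143
b = Sxy/Sxx = 130.497143/46.428571 = 2.810708
a = ȳ − b·x̄ = 14.471429 − 2.810708·6.285714 = -3.195877
ŷ(4.5) = -3.195877 + 2.810708·4.5 = 9.452308
residual = y − ŷ = 8.8 − 9.452308 = -0.652308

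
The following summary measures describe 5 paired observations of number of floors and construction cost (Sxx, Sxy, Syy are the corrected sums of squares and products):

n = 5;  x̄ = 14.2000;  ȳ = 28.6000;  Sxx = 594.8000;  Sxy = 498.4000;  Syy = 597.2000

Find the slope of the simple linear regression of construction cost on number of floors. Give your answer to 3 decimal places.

0.838

b = Sxy/Sxx = 498.4/594.8 = 0.837929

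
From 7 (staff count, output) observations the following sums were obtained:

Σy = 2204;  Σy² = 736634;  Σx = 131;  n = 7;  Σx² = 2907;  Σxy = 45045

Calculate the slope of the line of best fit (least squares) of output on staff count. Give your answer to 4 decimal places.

Sxx = Σx² − (Σx)²/n = 2907 − 2451.571429 = 455.428571
Sxy = Σxy − (Σx)(Σy)/n = 45045 − 41246.285714 = 3798.714286
b = Sxy/Sxx = 3798.714286/455.428571 = 8.340966

8.3410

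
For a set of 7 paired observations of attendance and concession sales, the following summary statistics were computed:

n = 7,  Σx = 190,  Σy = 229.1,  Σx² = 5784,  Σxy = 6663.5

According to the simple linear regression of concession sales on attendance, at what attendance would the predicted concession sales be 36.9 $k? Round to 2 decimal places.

33.02

Sxx = Σx² − (Σx)²/n = 5784 − 5157.142857 = 626.857143
Sxy = Σxy − (Σx)(Σy)/n = 6663.5 − 6218.428571 = 445.071429
b = Sxy/Sxx = 445.071429/626.857143 = 0.710005
a = ȳ − b·x̄ = 32.728571 − 0.710005·27.142857 = 13.457019
Set a + b·x = 36.9: x = (36.9 − 13.457019) / 0.710005 = 33.018071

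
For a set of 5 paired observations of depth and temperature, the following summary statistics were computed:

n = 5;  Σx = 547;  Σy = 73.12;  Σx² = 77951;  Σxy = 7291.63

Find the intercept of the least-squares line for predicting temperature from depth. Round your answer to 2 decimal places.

Sxx = Σx² − (Σx)²/n = 77951 − 59841.8 = 18109.2
Sxy = Σxy − (Σx)(Σy)/n = 7291.63 − 7999.328 = -707.698
b = Sxy/Sxx = -707.698/18109.2 = -0.039079
a = ȳ − b·x̄ = 14.624 − (-0.039079)·109.4 = 18.899294

18.90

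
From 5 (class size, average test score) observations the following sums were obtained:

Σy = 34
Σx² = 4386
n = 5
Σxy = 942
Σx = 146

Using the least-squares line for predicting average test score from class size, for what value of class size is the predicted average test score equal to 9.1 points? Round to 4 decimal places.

23.6402

Sxx = Σx² − (Σx)²/n = 4386 − 4263.2 = 122.8
Sxy = Σxy − (Σx)(Σy)/n = 942 − 992.8 = -50.8
b = Sxy/Sxx = -50.8/122.8 = -0.413681
a = ȳ − b·x̄ = 6.8 − (-0.413681)·29.2 = 18.879479
Set a + b·x = 9.1: x = (9.1 − 18.879479) / (-0.413681) = 23.640157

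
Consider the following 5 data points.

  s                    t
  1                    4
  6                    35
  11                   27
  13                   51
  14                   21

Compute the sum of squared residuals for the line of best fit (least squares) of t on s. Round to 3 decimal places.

n = 5, Σx = 45, Σy = 138, Σxy = 1468, Σx² = 523, Σy² = 5012
Sxx = Σx² − (Σx)²/n = 523 − 405 = 118
Sxy = Σxy − (Σx)(Σy)/n = 1468 − 1242 = 226
Syy = Σy² − (Σy)²/n = 5012 − 3808.8 = 1203.2
b = Sxy/Sxx = 226/118 = 1.915254
SSE = Syy − b·Sxy = 1203.2 − 1.915254·226 = 770.352542

770.353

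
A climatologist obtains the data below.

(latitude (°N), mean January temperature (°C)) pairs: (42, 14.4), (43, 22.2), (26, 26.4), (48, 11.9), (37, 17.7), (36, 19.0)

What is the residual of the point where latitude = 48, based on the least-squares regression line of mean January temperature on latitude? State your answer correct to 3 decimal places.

-1.526

n = 6, Σx = 232, Σy = 111.6, Σxy = 4155.9, Σx² = 9258
Sxx = Σx² − (Σx)²/n = 9258 − 8970.666667 = 287.333333
Sxy = Σxy − (Σx)(Σy)/n = 4155.9 − 4315.2 = -159.3
b = Sxy/Sxx = -159.3/287.333333 = -0.554408
a = ȳ − b·x̄ = 18.6 − (-0.554408)·38.666667 = 40.037123
ŷ(48) = 40.037123 + (-0.554408)·48 = 13.425522
residual = y − ŷ = 11.9 − 13.425522 = -1.525522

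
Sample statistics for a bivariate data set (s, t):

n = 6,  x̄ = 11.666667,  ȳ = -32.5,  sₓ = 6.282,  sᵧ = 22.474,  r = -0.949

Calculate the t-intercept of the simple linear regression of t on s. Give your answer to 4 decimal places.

7.1091

b = r · sᵧ/sₓ = -0.949 · 22.474/6.282 = -3.395069
a = ȳ − b·x̄ = -32.5 − (-3.395069)·11.666667 = 7.109144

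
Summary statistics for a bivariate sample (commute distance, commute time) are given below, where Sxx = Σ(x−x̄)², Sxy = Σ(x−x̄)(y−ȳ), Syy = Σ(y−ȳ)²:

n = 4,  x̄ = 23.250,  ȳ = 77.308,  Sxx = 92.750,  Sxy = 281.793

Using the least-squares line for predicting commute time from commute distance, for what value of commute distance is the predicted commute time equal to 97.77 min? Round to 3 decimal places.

29.985

b = Sxy/Sxx = 281.793/92.75 = 3.038199
a = ȳ − b·x̄ = 77.308 − 3.038199·23.25 = 6.669863
Set a + b·x = 97.77: x = (97.77 − 6.669863) / 3.038199 = 29.984910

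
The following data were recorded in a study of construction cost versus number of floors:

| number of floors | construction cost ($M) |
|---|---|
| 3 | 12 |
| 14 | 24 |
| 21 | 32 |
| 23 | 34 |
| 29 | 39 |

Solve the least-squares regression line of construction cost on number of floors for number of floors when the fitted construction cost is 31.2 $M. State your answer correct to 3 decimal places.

n = 5, Σx = 90, Σy = 141, Σxy = 2957, Σx² = 2016
Sxx = Σx² − (Σx)²/n = 2016 − 1620 = 396
Sxy = Σxy − (Σx)(Σy)/n = 2957 − 2538 = 419
b = Sxy/Sxx = 419/396 = 1.058081
a = ȳ − b·x̄ = 28.2 − 1.058081·18 = 9.154545
Set a + b·x = 31.2: x = (31.2 − 9.154545) / 1.058081 = 20.835322

20.835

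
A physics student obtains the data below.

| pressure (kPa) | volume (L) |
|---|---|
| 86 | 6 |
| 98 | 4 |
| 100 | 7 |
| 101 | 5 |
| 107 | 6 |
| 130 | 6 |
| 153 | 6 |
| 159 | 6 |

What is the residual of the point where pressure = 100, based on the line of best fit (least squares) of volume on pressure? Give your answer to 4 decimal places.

1.3677

n = 8, Σx = 934, Σy = 46, Σxy = 5407, Σx² = 114240
Sxx = Σx² − (Σx)²/n = 114240 − 109044.5 = 5195.5
Sxy = Σxy − (Σx)(Σy)/n = 5407 − 5370.5 = 36.5
b = Sxy/Sxx = 36.5/5195.5 = 0.007025
a = ȳ − b·x̄ = 5.75 − 0.007025·116.75 = 4.929795
ŷ(100) = 4.929795 + 0.007025·100 = 5.632326
residual = y − ŷ = 7 − 5.632326 = 1.367674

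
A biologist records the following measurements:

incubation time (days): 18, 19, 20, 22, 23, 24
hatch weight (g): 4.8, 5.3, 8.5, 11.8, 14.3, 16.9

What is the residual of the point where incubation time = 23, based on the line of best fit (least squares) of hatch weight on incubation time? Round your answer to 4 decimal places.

n = 6, Σx = 126, Σy = 61.6, Σxy = 1351.2, Σx² = 2674
Sxx = Σx² − (Σx)²/n = 2674 − 2646 = 28
Sxy = Σxy − (Σx)(Σy)/n = 1351.2 − 1293.6 = 57.6
b = Sxy/Sxx = 57.6/28 = 2.057143
a = ȳ − b·x̄ = 10.266667 − 2.057143·21 = -32.933333
ŷ(23) = -32.933333 + 2.057143·23 = 14.380952
residual = y − ŷ = 14.3 − 14.380952 = -0.080952

-0.0810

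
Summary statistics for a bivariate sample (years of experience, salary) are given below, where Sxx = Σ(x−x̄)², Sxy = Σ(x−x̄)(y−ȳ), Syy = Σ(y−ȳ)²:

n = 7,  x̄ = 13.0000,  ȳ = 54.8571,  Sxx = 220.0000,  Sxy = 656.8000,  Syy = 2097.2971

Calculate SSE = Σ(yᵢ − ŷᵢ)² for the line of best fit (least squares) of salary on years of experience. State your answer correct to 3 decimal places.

136.451

b = Sxy/Sxx = 656.8/220 = 2.985455
SSE = Syy − b·Sxy = 2097.2971 − 2.985455·656.8 = 136.450555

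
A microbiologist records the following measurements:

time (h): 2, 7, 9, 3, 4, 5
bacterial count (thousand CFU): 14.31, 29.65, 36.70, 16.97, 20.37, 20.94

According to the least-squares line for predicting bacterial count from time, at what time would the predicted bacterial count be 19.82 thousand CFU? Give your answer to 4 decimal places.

3.9579

n = 6, Σx = 30, Σy = 138.94, Σxy = 803.56, Σx² = 184
Sxx = Σx² − (Σx)²/n = 184 − 150 = 34
Sxy = Σxy − (Σx)(Σy)/n = 803.56 − 694.7 = 108.86
b = Sxy/Sxx = 108.86/34 = 3.201765
a = ȳ − b·x̄ = 23.156667 − 3.201765·5 = 7.147843
Set a + b·x = 19.82: x = (19.82 − 7.147843) / 3.201765 = 3.957866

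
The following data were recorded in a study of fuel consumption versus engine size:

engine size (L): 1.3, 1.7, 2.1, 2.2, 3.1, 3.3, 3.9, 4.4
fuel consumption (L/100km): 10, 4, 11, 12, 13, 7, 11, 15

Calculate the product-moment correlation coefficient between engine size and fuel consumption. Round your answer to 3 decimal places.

0.503

n = 8, Σx = 22, Σy = 83, Σxy = 241.6, Σx² = 68.9, Σy² = 945
Sxx = Σx² − (Σx)²/n = 68.9 − 60.5 = 8.4
Sxy = Σxy − (Σx)(Σy)/n = 241.6 − 228.25 = 13.35
Syy = Σy² − (Σy)²/n = 945 − 861.125 = 83.875
r = Sxy/√(Sxx·Syy) = 13.35/√(704.55) = 13.35/26.543361 = 0.502951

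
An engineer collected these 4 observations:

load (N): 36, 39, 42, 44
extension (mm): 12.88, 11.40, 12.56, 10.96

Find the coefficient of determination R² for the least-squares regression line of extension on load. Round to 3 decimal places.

0.377

n = 4, Σx = 161, Σy = 47.8, Σxy = 1918.04, Σx² = 6517, Σy² = 573.7296
Sxx = Σx² − (Σx)²/n = 6517 − 6480.25 = 36.75
Sxy = Σxy − (Σx)(Σy)/n = 1918.04 − 1923.95 = -5.91
Syy = Σy² − (Σy)²/n = 573.7296 − 571.21 = 2.5196
R² = Sxy²/(Sxx·Syy) = (-5.91)²/(36.75·2.5196) = 0.377212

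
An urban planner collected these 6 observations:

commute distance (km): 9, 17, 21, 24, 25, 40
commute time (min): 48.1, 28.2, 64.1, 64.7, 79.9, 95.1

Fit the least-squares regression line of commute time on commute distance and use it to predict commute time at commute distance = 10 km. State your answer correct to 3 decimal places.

39.490

n = 6, Σx = 136, Σy = 380.1, Σxy = 9612.7, Σx² = 3612
Sxx = Σx² − (Σx)²/n = 3612 − 3082.666667 = 529.333333
Sxy = Σxy − (Σx)(Σy)/n = 9612.7 − 8615.6 = 997.1
b = Sxy/Sxx = 997.1/529.333333 = 1.883690
a = ȳ − b·x̄ = 63.35 − 1.883690·22.666667 = 20.653023
ŷ(10) = a + b·10 = 20.653023 + 1.883690·10 = 39.489924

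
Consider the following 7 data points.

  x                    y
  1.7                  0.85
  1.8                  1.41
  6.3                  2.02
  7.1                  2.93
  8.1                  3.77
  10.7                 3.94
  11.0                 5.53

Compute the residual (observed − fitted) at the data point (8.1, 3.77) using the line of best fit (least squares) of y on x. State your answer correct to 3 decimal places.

0.272

n = 7, Σx = 46.7, Σy = 20.45, Σxy = 171.037, Σx² = 397.33
Sxx = Σx² − (Σx)²/n = 397.33 − 311.555714 = 85.774286
Sxy = Σxy − (Σx)(Σy)/n = 171.037 − 136.430714 = 34.606286
b = Sxy/Sxx = 34.606286/85.774286 = 0.403458
a = ȳ − b·x̄ = 2.921429 − 0.403458·6.671429 = 0.229790
ŷ(8.1) = 0.229790 + 0.403458·8.1 = 3.497797
residual = y − ŷ = 3.77 − 3.497797 = 0.272203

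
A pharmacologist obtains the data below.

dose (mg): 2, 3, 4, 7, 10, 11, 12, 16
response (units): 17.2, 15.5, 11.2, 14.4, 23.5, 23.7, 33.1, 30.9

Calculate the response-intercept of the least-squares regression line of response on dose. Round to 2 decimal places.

n = 8, Σx = 65, Σy = 169.5, Σxy = 1613.8, Σx² = 699
Sxx = Σx² − (Σx)²/n = 699 − 528.125 = 170.875
Sxy = Σxy − (Σx)(Σy)/n = 1613.8 − 1377.1875 = 236.6125
b = Sxy/Sxx = 236.6125/170.875 = 1.384711
a = ȳ − b·x̄ = 21.1875 − 1.384711·8.125 = 9.936723

9.94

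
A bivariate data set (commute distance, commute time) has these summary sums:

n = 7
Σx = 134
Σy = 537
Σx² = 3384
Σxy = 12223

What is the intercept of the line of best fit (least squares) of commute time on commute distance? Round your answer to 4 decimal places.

Sxx = Σx² − (Σx)²/n = 3384 − 2565.142857 = 818.857143
Sxy = Σxy − (Σx)(Σy)/n = 12223 − 10279.714286 = 1943.285714
b = Sxy/Sxx = 1943.285714/818.857143 = 2.373168
a = ȳ − b·x̄ = 76.714286 − 2.373168·19.142857 = 31.285066

31.2851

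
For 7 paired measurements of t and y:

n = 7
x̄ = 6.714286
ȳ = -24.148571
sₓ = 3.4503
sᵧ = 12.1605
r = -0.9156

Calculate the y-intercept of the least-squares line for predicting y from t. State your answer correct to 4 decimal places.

-2.4815

b = r · sᵧ/sₓ = -0.9156 · 12.1605/3.4503 = -3.227010
a = ȳ − b·x̄ = -24.148571 − (-3.227010)·6.714286 = -2.481501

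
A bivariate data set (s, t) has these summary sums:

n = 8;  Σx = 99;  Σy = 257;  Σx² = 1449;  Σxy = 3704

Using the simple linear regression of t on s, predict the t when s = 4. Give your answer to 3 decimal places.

12.537

Sxx = Σx² − (Σx)²/n = 1449 − 1225.125 = 223.875
Sxy = Σxy − (Σx)(Σy)/n = 3704 − 3180.375 = 523.625
b = Sxy/Sxx = 523.625/223.875 = 2.338917
a = ȳ − b·x̄ = 32.125 − 2.338917·12.375 = 3.180905
ŷ(4) = a + b·4 = 3.180905 + 2.338917·4 = 12.536572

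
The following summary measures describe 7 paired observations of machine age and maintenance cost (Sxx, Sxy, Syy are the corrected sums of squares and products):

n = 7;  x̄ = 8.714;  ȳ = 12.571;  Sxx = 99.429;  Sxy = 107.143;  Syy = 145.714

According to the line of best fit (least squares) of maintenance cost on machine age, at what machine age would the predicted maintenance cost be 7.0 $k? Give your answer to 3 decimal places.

3.544

b = Sxy/Sxx = 107.143/99.429 = 1.077583
a = ȳ − b·x̄ = 12.571 − 1.077583·8.714 = 3.180942
Set a + b·x = 7.0: x = (7.0 − 3.180942) / 1.077583 = 3.544097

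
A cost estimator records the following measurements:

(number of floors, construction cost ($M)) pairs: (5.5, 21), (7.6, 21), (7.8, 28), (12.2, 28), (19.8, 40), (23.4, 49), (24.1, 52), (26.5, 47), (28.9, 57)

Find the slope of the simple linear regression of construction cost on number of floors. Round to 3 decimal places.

1.491

n = 9, Σx = 155.8, Σy = 343, Σxy = 6919.7, Σx² = 3355.56
Sxx = Σx² − (Σx)²/n = 3355.56 − 2697.071111 = 658.488889
Sxy = Σxy − (Σx)(Σy)/n = 6919.7 − 5937.711111 = 981.988889
b = Sxy/Sxx = 981.988889/658.488889 = 1.491276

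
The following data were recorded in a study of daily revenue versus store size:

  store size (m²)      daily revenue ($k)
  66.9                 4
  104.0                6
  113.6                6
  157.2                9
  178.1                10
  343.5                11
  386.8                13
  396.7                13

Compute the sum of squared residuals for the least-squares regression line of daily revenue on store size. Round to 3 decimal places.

n = 8, Σx = 1746.8, Σy = 72, Σxy = 18733, Σx² = 509605.4, Σy² = 728
Sxx = Σx² − (Σx)²/n = 509605.4 − 381413.78 = 128191.62
Sxy = Σxy − (Σx)(Σy)/n = 18733 − 15721.2 = 3011.8
Syy = Σy² − (Σy)²/n = 728 − 648 = 80
b = Sxy/Sxx = 3011.8/128191.62 = 0.023495
SSE = Syy − b·Sxy = 80 − 0.023495·3011.8 = 9.239218

9.239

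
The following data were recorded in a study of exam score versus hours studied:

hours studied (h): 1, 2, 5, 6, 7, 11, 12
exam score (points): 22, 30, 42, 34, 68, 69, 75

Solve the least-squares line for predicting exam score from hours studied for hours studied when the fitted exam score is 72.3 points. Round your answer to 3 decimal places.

n = 7, Σx = 44, Σy = 340, Σxy = 2631, Σx² = 380
Sxx = Σx² − (Σx)²/n = 380 − 276.571429 = 103.428571
Sxy = Σxy − (Σx)(Σy)/n = 2631 − 2137.142857 = 493.857143
b = Sxy/Sxx = 493.857143/103.428571 = 4.774862
a = ȳ − b·x̄ = 48.571429 − 4.774862·6.285714 = 18.558011
Set a + b·x = 72.3: x = (72.3 − 18.558011) / 4.774862 = 11.255192

11.255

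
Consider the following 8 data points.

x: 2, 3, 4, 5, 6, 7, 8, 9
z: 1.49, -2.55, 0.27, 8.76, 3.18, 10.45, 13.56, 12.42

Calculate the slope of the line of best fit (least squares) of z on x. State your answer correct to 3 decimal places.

2.167

n = 8, Σx = 44, Σy = 47.58, Σxy = 352.7, Σx² = 284
Sxx = Σx² − (Σx)²/n = 284 − 242 = 42
Sxy = Σxy − (Σx)(Σy)/n = 352.7 − 261.69 = 91.01
b = Sxy/Sxx = 91.01/42 = 2.166905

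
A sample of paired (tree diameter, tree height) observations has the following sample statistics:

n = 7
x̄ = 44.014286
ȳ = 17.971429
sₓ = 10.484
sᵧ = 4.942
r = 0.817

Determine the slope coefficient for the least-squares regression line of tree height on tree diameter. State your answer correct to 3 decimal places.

b = r · sᵧ/sₓ = 0.817 · 4.942/10.484 = 0.385122

0.385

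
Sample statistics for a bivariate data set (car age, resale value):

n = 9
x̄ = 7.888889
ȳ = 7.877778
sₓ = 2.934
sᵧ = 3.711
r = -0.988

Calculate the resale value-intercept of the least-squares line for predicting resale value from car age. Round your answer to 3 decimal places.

b = r · sᵧ/sₓ = -0.988 · 3.711/2.934 = -1.249648
a = ȳ − b·x̄ = 7.877778 − (-1.249648)·7.888889 = 17.736114

17.736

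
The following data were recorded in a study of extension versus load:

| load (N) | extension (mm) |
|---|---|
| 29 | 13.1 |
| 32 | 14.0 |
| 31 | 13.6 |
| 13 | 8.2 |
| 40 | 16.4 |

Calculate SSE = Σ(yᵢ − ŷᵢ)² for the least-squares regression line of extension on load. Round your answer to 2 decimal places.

n = 5, Σx = 145, Σy = 65.3, Σxy = 2012.1, Σx² = 4595, Σy² = 888.77
Sxx = Σx² − (Σx)²/n = 4595 − 4205 = 390
Sxy = Σxy − (Σx)(Σy)/n = 2012.1 − 1893.7 = 118.4
Syy = Σy² − (Σy)²/n = 888.77 − 852.818 = 35.952
b = Sxy/Sxx = 118.4/390 = 0.303590
SSE = Syy − b·Sxy = 35.952 − 0.303590·118.4 = 0.006974

0.01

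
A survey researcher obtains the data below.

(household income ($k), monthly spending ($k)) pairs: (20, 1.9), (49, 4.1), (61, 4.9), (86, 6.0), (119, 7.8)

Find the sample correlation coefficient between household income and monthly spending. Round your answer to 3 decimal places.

0.993

n = 5, Σx = 335, Σy = 24.7, Σxy = 1982, Σx² = 28079, Σy² = 141.27
Sxx = Σx² − (Σx)²/n = 28079 − 22445 = 5634
Sxy = Σxy − (Σx)(Σy)/n = 1982 − 1654.9 = 327.1
Syy = Σy² − (Σy)²/n = 141.27 − 122.018 = 19.252
r = Sxy/√(Sxx·Syy) = 327.1/√(108465.768) = 327.1/329.341416 = 0.993194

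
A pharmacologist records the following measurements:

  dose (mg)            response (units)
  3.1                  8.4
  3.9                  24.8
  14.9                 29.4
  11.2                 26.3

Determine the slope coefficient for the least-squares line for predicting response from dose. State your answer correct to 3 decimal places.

1.217

n = 4, Σx = 33.1, Σy = 88.9, Σxy = 855.38, Σx² = 372.27
Sxx = Σx² − (Σx)²/n = 372.27 − 273.9025 = 98.3675
Sxy = Σxy − (Σx)(Σy)/n = 855.38 − 735.6475 = 119.7325
b = Sxy/Sxx = 119.7325/98.3675 = 1.217196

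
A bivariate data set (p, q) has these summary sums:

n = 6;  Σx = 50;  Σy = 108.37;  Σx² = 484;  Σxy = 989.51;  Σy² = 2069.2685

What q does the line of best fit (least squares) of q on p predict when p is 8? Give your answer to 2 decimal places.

17.63

Sxx = Σx² − (Σx)²/n = 484 − 416.666667 = 67.333333
Sxy = Σxy − (Σx)(Σy)/n = 989.51 − 903.083333 = 86.426667
b = Sxy/Sxx = 86.426667/67.333333 = 1.283564
a = ȳ − b·x̄ = 18.061667 − 1.283564·8.333333 = 7.365297
ŷ(8) = a + b·8 = 7.365297 + 1.283564·8 = 17.633812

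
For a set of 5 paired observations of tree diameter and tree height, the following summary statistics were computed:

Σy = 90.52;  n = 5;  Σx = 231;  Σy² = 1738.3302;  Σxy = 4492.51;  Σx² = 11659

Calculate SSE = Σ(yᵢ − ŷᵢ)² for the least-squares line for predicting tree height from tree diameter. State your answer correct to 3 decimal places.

Sxx = Σx² − (Σx)²/n = 11659 − 10672.2 = 986.8
Sxy = Σxy − (Σx)(Σy)/n = 4492.51 − 4182.024 = 310.486
Syy = Σy² − (Σy)²/n = 1738.3302 − 1638.77408 = 99.55612
b = Sxy/Sxx = 310.486/986.8 = 0.314639
SSE = Syy − b·Sxy = 99.55612 − 0.314639·310.486 = 1.865042

1.865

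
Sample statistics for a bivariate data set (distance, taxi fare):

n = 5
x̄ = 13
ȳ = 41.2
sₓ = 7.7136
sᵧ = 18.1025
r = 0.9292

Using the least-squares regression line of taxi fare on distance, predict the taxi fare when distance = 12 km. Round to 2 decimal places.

b = r · sᵧ/sₓ = 0.9292 · 18.1025/7.7136 = 2.180673
a = ȳ − b·x̄ = 41.2 − 2.180673·13 = 12.851245
ŷ(12) = a + b·12 = 12.851245 + 2.180673·12 = 39.019327

39.02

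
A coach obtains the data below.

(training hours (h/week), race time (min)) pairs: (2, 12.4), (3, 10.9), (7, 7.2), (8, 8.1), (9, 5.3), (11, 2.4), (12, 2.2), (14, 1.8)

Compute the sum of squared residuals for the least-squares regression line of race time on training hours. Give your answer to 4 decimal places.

5.6504

n = 8, Σx = 66, Σy = 50.3, Σxy = 298.4, Σx² = 668, Σy² = 431.95
Sxx = Σx² − (Σx)²/n = 668 − 544.5 = 123.5
Sxy = Σxy − (Σx)(Σy)/n = 298.4 − 414.975 = -116.575
Syy = Σy² − (Σy)²/n = 431.95 − 316.26125 = 115.68875
b = Sxy/Sxx = -116.575/123.5 = -0.943927
SSE = Syy − b·Sxy = 115.68875 − (-0.943927)·(-116.575) = 5.650445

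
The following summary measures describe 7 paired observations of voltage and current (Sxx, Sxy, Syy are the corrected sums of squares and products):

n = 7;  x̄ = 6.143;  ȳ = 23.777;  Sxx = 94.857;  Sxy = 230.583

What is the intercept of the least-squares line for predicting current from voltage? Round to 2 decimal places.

8.84

b = Sxy/Sxx = 230.583/94.857 = 2.430849
a = ȳ − b·x̄ = 23.777 − 2.430849·6.143 = 8.844297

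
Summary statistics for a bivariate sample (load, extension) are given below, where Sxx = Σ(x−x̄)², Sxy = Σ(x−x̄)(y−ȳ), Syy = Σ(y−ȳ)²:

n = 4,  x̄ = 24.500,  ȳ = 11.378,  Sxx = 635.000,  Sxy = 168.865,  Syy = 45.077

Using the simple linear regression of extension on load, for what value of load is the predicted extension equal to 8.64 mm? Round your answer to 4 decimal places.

14.2040

b = Sxy/Sxx = 168.865/635 = 0.265929
a = ȳ − b·x̄ = 11.378 − 0.265929·24.5 = 4.862736
Set a + b·x = 8.64: x = (8.64 − 4.862736) / 0.265929 = 14.204024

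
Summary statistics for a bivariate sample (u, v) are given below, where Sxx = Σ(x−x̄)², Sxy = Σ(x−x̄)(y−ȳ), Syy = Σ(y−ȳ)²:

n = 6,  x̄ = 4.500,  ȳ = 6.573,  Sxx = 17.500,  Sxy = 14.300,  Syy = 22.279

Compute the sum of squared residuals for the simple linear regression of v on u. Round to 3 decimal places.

b = Sxy/Sxx = 14.3/17.5 = 0.817143
SSE = Syy − b·Sxy = 22.279 − 0.817143·14.3 = 10.593857

10.594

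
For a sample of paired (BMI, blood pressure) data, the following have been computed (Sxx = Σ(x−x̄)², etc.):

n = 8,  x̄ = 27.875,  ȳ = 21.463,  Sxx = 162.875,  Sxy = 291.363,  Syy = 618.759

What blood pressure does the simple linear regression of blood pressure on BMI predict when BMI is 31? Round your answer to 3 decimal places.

b = Sxy/Sxx = 291.363/162.875 = 1.788875
a = ȳ − b·x̄ = 21.463 − 1.788875·27.875 = -28.401888
ŷ(31) = a + b·31 = -28.401888 + 1.788875·31 = 27.053234

27.053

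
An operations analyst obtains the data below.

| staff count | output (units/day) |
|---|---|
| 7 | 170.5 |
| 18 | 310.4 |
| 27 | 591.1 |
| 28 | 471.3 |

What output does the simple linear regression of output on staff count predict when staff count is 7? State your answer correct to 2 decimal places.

n = 4, Σx = 80, Σy = 1543.3, Σxy = 35936.8, Σx² = 1886
Sxx = Σx² − (Σx)²/n = 1886 − 1600 = 286
Sxy = Σxy − (Σx)(Σy)/n = 35936.8 − 30866 = 5070.8
b = Sxy/Sxx = 5070.8/286 = 17.730070
a = ȳ − b·x̄ = 385.825 − 17.730070·20 = 31.223601
ŷ(7) = a + b·7 = 31.223601 + 17.730070·7 = 155.334091

155.33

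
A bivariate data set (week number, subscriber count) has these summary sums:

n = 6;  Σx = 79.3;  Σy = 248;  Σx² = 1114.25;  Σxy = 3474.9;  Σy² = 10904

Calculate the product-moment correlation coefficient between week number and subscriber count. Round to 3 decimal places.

Sxx = Σx² − (Σx)²/n = 1114.25 − 1048.081667 = 66.168333
Sxy = Σxy − (Σx)(Σy)/n = 3474.9 − 3277.733333 = 197.166667
Syy = Σy² − (Σy)²/n = 10904 − 10250.666667 = 653.333333
r = Sxy/√(Sxx·Syy) = 197.166667/√(43229.977778) = 197.166667/207.918200 = 0.948290

0.948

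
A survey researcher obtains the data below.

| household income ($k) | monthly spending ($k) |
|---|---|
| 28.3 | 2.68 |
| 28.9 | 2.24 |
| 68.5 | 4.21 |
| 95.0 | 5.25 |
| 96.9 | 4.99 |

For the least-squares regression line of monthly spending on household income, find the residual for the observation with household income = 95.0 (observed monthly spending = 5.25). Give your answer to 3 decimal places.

0.130

n = 5, Σx = 317.6, Σy = 19.37, Σxy = 1411.246, Σx² = 24742.96
Sxx = Σx² − (Σx)²/n = 24742.96 − 20173.952 = 4569.008
Sxy = Σxy − (Σx)(Σy)/n = 1411.246 − 1230.3824 = 180.8636
b = Sxy/Sxx = 180.8636/4569.008 = 0.039585
a = ȳ − b·x̄ = 3.874 − 0.039585·63.52 = 1.359569
ŷ(95.0) = 1.359569 + 0.039585·95 = 5.120132
residual = y − ŷ = 5.25 − 5.120132 = 0.129868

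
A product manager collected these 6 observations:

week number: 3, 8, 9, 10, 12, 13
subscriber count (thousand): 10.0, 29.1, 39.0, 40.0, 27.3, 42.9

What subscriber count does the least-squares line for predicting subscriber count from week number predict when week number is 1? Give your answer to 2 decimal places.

8.90

n = 6, Σx = 55, Σy = 188.3, Σxy = 1899.1, Σx² = 567
Sxx = Σx² − (Σx)²/n = 567 − 504.166667 = 62.833333
Sxy = Σxy − (Σx)(Σy)/n = 1899.1 − 1726.083333 = 173.016667
b = Sxy/Sxx = 173.016667/62.833333 = 2.753581
a = ȳ − b·x̄ = 31.383333 − 2.753581·9.166667 = 6.142175
ŷ(1) = a + b·1 = 6.142175 + 2.753581·1 = 8.895756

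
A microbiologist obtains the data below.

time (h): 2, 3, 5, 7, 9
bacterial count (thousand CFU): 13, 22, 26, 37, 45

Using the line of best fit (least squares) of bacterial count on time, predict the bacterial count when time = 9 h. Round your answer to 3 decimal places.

n = 5, Σx = 26, Σy = 143, Σxy = 886, Σx² = 168
Sxx = Σx² − (Σx)²/n = 168 − 135.2 = 32.8
Sxy = Σxy − (Σx)(Σy)/n = 886 − 743.6 = 142.4
b = Sxy/Sxx = 142.4/32.8 = 4.341463
a = ȳ − b·x̄ = 28.6 − 4.341463·5.2 = 6.024390
ŷ(9) = a + b·9 = 6.024390 + 4.341463·9 = 45.097561

45.098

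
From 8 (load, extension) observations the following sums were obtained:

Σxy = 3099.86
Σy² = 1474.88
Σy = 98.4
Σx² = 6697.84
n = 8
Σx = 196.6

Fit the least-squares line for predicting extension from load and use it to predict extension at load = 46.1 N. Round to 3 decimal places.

20.162

Sxx = Σx² − (Σx)²/n = 6697.84 − 4831.445 = 1866.395
Sxy = Σxy − (Σx)(Σy)/n = 3099.86 − 2418.18 = 681.68
b = Sxy/Sxx = 681.68/1866.395 = 0.365239
a = ȳ − b·x̄ = 12.3 − 0.365239·24.575 = 3.324255
ŷ(46.1) = a + b·46.1 = 3.324255 + 0.365239·46.1 = 20.161767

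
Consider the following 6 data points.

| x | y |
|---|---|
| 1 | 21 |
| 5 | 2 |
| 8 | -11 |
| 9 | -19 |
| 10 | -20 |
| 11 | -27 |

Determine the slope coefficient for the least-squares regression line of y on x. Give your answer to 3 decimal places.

n = 6, Σx = 44, Σy = -54, Σxy = -725, Σx² = 392
Sxx = Σx² − (Σx)²/n = 392 − 322.666667 = 69.333333
Sxy = Σxy − (Σx)(Σy)/n = -725 − (-396) = -329
b = Sxy/Sxx = -329/69.333333 = -4.745192

-4.745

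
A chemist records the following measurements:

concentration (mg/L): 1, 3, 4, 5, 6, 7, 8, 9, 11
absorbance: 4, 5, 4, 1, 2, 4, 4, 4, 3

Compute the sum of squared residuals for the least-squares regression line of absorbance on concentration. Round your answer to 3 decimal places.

11.902

n = 9, Σx = 54, Σy = 31, Σxy = 181, Σx² = 402, Σy² = 119
Sxx = Σx² − (Σx)²/n = 402 − 324 = 78
Sxy = Σxy − (Σx)(Σy)/n = 181 − 186 = -5
Syy = Σy² − (Σy)²/n = 119 − 106.777778 = 12.222222
b = Sxy/Sxx = -5/78 = -0.064103
SSE = Syy − b·Sxy = 12.222222 − (-0.064103)·(-5) = 11.901709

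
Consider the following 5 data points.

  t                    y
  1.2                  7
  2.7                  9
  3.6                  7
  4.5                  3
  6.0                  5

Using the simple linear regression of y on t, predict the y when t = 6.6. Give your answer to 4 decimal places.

n = 5, Σx = 18, Σy = 31, Σxy = 101.4, Σx² = 77.94
Sxx = Σx² − (Σx)²/n = 77.94 − 64.8 = 13.14
Sxy = Σxy − (Σx)(Σy)/n = 101.4 − 111.6 = -10.2
b = Sxy/Sxx = -10.2/13.14 = -0.776256
a = ȳ − b·x̄ = 6.2 − (-0.776256)·3.6 = 8.994521
ŷ(6.6) = a + b·6.6 = 8.994521 + (-0.776256)·6.6 = 3.871233

3.8712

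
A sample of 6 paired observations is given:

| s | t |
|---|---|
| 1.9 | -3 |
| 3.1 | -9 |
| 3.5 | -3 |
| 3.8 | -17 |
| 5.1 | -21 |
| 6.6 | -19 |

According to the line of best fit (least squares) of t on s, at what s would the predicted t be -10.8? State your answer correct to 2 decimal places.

3.70

n = 6, Σx = 24, Σy = -72, Σxy = -341.2, Σx² = 109.48
Sxx = Σx² − (Σx)²/n = 109.48 − 96 = 13.48
Sxy = Σxy − (Σx)(Σy)/n = -341.2 − (-288) = -53.2
b = Sxy/Sxx = -53.2/13.48 = -3.946588
a = ȳ − b·x̄ = -12 − (-3.946588)·4 = 3.786350
Set a + b·x = -10.8: x = (-10.8 − 3.786350) / (-3.946588) = 3.695940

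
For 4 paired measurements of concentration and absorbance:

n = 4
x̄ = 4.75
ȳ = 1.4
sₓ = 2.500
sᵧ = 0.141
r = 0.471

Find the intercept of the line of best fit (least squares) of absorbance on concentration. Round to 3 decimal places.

1.274

b = r · sᵧ/sₓ = 0.471 · 0.141/2.5 = 0.026564
a = ȳ − b·x̄ = 1.4 − 0.026564·4.75 = 1.273819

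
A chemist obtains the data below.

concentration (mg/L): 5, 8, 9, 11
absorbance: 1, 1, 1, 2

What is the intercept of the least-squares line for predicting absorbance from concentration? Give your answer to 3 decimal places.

0.040

n = 4, Σx = 33, Σy = 5, Σxy = 44, Σx² = 291
Sxx = Σx² − (Σx)²/n = 291 − 272.25 = 18.75
Sxy = Σxy − (Σx)(Σy)/n = 44 − 41.25 = 2.75
b = Sxy/Sxx = 2.75/18.75 = 0.146667
a = ȳ − b·x̄ = 1.25 − 0.146667·8.25 = 0.04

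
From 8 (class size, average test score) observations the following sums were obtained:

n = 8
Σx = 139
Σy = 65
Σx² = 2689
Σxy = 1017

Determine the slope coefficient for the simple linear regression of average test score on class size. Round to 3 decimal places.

Sxx = Σx² − (Σx)²/n = 2689 − 2415.125 = 273.875
Sxy = Σxy − (Σx)(Σy)/n = 1017 − 1129.375 = -112.375
b = Sxy/Sxx = -112.375/273.875 = -0.410315

-0.410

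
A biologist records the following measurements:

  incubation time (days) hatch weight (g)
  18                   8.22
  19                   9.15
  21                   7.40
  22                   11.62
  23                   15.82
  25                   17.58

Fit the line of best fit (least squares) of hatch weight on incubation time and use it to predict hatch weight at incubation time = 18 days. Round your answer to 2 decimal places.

n = 6, Σx = 128, Σy = 69.79, Σxy = 1536.21, Σx² = 2764
Sxx = Σx² − (Σx)²/n = 2764 − 2730.666667 = 33.333333
Sxy = Σxy − (Σx)(Σy)/n = 1536.21 − 1488.853333 = 47.356667
b = Sxy/Sxx = 47.356667/33.333333 = 1.4207
a = ȳ − b·x̄ = 11.631667 − 1.4207·21.333333 = -18.6766
ŷ(18) = a + b·18 = -18.6766 + 1.4207·18 = 6.896

6.90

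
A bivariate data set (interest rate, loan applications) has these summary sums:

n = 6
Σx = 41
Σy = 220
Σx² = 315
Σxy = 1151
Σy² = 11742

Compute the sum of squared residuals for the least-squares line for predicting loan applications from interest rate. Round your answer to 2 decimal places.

111.54

Sxx = Σx² − (Σx)²/n = 315 − 280.166667 = 34.833333
Sxy = Σxy − (Σx)(Σy)/n = 1151 − 1503.333333 = -352.333333
Syy = Σy² − (Σy)²/n = 11742 − 8066.666667 = 3675.333333
b = Sxy/Sxx = -352.333333/34.833333 = -10.114833
SSE = Syy − b·Sxy = 3675.333333 − (-10.114833)·(-352.333333) = 111.540670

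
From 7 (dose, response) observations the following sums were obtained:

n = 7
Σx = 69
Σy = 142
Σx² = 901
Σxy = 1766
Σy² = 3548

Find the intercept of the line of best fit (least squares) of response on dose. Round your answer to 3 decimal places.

3.938

Sxx = Σx² − (Σx)²/n = 901 − 680.142857 = 220.857143
Sxy = Σxy − (Σx)(Σy)/n = 1766 − 1399.714286 = 366.285714
b = Sxy/Sxx = 366.285714/220.857143 = 1.658473
a = ȳ − b·x̄ = 20.285714 − 1.658473·9.857143 = 3.937904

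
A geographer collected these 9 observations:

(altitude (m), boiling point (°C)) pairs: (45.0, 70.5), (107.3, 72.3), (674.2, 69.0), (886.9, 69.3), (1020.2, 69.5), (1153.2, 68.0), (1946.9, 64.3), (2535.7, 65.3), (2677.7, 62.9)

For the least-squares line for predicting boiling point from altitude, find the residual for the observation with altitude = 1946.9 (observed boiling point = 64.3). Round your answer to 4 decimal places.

-1.4125

n = 9, Σx = 11047.1, Σy = 611.1, Σxy = 727427.97, Σx² = 21015625.21
Sxx = Σx² − (Σx)²/n = 21015625.21 − 13559824.267778 = 7455800.942222
Sxy = Σxy − (Σx)(Σy)/n = 727427.97 − 750098.09 = -22670.12
b = Sxy/Sxx = -22670.12/7455800.942222 = -0.003041
a = ȳ − b·x̄ = 67.9 − (-0.003041)·1227.455556 = 71.632203
ŷ(1946.9) = 71.632203 + (-0.003041)·1946.9 = 65.712456
residual = y − ŷ = 64.3 − 65.712456 = -1.412456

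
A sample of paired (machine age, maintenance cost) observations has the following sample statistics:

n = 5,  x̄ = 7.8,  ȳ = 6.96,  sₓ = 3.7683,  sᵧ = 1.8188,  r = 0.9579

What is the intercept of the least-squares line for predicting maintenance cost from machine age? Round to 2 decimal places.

3.35

b = r · sᵧ/sₓ = 0.9579 · 1.8188/3.7683 = 0.462338
a = ȳ − b·x̄ = 6.96 − 0.462338·7.8 = 3.353763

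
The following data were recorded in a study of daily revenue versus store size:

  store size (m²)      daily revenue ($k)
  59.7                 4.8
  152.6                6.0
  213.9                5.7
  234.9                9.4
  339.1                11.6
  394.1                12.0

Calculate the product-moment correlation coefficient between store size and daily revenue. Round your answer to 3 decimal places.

n = 6, Σx = 1394.3, Σy = 49.5, Σxy = 13292.21, Σx² = 398085.69, Σy² = 458.45
Sxx = Σx² − (Σx)²/n = 398085.69 − 324012.081667 = 74073.608333
Sxy = Σxy − (Σx)(Σy)/n = 13292.21 − 11502.975 = 1789.235
Syy = Σy² − (Σy)²/n = 458.45 − 408.375 = 50.075
r = Sxy/√(Sxx·Syy) = 1789.235/√(3709235.937292) = 1789.235/1925.937677 = 0.929020

0.929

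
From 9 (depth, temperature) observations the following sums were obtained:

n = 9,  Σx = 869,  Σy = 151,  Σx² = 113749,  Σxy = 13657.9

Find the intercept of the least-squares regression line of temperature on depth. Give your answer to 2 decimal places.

Sxx = Σx² − (Σx)²/n = 113749 − 83906.777778 = 29842.222222
Sxy = Σxy − (Σx)(Σy)/n = 13657.9 − 14579.888889 = -921.988889
b = Sxy/Sxx = -921.988889/29842.222222 = -0.030895
a = ȳ − b·x̄ = 16.777778 − (-0.030895)·96.555556 = 19.760905

19.76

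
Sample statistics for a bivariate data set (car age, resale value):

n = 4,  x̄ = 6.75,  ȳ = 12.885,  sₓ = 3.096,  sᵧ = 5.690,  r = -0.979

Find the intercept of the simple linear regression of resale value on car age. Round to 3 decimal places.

b = r · sᵧ/sₓ = -0.979 · 5.69/3.096 = -1.799260
a = ȳ − b·x̄ = 12.885 − (-1.799260)·6.75 = 25.030007

25.030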